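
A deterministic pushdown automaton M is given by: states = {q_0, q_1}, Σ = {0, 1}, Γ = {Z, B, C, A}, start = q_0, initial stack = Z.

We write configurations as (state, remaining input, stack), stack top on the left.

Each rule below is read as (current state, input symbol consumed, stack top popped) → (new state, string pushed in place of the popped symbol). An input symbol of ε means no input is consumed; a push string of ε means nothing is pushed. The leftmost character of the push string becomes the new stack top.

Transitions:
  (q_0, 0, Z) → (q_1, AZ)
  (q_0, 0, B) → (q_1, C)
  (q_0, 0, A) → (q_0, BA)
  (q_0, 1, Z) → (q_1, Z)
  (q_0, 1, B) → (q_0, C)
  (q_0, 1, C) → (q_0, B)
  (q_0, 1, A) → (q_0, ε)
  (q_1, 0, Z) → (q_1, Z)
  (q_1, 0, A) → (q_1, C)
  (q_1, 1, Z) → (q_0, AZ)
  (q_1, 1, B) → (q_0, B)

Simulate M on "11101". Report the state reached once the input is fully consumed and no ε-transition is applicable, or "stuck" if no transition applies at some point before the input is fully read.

stuck

(q_0, 11101, Z)
  read 1, top Z: go to q_1, push Z → (q_1, 1101, Z)
  read 1, top Z: go to q_0, push AZ → (q_0, 101, AZ)
  read 1, top A: go to q_0, push ε → (q_0, 01, Z)
  read 0, top Z: go to q_1, push AZ → (q_1, 1, AZ)
No transition for (q_1, 1, top A); M blocks with input 1 remaining.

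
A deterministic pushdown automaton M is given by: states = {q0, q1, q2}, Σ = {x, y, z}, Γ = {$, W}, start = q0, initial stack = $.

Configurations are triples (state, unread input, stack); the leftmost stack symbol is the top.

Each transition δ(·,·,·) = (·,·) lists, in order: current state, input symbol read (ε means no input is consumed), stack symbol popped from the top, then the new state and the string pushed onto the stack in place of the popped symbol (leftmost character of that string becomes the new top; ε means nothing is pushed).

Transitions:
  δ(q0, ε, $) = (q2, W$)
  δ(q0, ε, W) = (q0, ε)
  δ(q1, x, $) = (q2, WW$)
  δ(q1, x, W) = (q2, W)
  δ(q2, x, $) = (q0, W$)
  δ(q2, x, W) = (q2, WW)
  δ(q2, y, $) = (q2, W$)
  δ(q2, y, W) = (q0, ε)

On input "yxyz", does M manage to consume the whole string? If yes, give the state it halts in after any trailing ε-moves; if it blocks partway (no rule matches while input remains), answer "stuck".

(q0, yxyz, $) ⊢ (q2, yxyz, W$) ⊢ (q0, xyz, $) ⊢ (q2, xyz, W$) ⊢ (q2, yz, WW$) ⊢ (q0, z, W$) ⊢ (q0, z, $) ⊢ (q2, z, W$)
No transition for (q2, z, top W); M blocks with input z remaining.

stuck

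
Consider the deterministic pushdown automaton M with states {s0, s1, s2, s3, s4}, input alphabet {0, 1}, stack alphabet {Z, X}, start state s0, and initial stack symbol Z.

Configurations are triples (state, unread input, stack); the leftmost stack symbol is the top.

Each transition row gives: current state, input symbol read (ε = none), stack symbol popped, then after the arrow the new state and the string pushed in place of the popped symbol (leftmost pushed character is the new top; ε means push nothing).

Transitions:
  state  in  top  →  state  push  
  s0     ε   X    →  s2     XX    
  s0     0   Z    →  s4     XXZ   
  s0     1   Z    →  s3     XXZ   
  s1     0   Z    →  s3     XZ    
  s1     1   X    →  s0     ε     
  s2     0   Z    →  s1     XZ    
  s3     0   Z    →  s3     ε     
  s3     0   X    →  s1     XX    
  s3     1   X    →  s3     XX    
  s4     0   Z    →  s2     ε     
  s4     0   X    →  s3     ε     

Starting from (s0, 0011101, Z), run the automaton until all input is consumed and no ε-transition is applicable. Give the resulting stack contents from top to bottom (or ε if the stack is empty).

(s0, 0011101, Z)
  read 0, top Z: go to s4, push XXZ → (s4, 011101, XXZ)
  read 0, top X: go to s3, push ε → (s3, 11101, XZ)
  read 1, top X: go to s3, push XX → (s3, 1101, XXZ)
  read 1, top X: go to s3, push XX → (s3, 101, XXXZ)
  read 1, top X: go to s3, push XX → (s3, 01, XXXXZ)
  read 0, top X: go to s1, push XX → (s1, 1, XXXXXZ)
  read 1, top X: go to s0, push ε → (s0, ε, XXXXZ)
  ε-move, top X: go to s2, push XX → (s2, ε, XXXXXZ)
All input consumed in state s2 with stack XXXXXZ.

XXXXXZ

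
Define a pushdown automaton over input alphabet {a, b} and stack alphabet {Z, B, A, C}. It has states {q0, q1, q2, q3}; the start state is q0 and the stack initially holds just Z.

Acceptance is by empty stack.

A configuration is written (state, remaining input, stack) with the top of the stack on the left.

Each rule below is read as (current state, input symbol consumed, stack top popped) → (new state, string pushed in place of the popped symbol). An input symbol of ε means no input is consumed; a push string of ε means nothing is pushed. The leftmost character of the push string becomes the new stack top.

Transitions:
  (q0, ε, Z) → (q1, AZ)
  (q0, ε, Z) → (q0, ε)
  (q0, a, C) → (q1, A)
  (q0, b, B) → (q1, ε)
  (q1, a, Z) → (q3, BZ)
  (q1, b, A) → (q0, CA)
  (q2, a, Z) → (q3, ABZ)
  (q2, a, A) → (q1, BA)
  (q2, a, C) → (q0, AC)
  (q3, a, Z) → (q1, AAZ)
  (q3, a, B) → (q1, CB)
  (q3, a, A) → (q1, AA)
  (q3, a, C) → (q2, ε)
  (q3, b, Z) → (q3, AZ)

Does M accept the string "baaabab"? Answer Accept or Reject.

Reject

No computation consumes all input and empties the stack.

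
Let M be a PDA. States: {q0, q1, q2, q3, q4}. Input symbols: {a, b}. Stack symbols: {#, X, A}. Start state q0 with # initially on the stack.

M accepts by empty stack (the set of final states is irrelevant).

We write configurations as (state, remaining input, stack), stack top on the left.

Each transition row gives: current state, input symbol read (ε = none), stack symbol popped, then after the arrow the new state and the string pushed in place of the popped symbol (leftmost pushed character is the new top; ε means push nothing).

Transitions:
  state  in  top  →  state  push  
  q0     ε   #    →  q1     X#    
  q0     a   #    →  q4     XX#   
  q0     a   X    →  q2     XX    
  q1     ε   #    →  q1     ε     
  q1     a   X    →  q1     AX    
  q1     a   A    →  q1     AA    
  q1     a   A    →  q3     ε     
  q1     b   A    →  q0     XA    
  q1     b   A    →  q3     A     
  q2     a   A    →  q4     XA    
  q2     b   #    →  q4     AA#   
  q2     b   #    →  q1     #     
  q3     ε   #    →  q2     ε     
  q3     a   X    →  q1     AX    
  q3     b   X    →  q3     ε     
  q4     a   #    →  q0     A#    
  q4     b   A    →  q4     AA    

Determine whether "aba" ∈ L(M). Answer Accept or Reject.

No computation consumes all input and empties the stack.

Reject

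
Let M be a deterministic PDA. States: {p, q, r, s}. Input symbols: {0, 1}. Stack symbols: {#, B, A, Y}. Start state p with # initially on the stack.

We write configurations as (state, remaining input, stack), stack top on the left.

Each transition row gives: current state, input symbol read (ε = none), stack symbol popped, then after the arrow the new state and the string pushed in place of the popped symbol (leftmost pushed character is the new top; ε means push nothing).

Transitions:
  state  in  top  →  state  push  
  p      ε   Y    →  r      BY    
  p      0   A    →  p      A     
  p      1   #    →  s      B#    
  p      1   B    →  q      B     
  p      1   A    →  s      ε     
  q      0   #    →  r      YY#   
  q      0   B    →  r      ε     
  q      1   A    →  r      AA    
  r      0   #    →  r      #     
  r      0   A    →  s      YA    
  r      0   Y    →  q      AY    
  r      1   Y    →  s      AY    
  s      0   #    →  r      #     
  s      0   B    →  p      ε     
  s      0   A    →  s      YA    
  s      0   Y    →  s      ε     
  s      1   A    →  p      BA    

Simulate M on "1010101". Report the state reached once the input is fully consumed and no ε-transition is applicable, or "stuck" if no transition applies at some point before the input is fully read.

s

(p, 1010101, #) ⊢ (s, 010101, B#) ⊢ (p, 10101, #) ⊢ (s, 0101, B#) ⊢ (p, 101, #) ⊢ (s, 01, B#) ⊢ (p, 1, #) ⊢ (s, ε, B#)
All input consumed; M is in state s.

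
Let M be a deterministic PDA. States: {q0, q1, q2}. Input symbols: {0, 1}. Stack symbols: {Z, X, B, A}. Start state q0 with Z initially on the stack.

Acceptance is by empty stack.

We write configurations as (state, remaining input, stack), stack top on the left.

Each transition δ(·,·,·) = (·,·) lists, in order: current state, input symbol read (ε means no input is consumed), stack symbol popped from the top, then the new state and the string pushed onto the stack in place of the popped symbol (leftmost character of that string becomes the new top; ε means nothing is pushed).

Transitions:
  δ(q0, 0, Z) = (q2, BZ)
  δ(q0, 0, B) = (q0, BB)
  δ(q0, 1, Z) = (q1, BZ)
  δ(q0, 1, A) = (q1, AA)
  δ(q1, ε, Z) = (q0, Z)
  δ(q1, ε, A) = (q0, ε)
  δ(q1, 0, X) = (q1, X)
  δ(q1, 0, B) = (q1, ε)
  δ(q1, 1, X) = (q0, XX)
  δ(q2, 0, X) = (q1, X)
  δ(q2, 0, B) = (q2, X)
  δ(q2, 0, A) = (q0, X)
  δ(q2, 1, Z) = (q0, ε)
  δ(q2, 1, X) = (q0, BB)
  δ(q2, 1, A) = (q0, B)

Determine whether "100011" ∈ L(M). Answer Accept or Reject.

(q0, 100011, Z)
  read 1, top Z: go to q1, push BZ → (q1, 00011, BZ)
  read 0, top B: go to q1, push ε → (q1, 0011, Z)
  ε-move, top Z: go to q0, push Z → (q0, 0011, Z)
  read 0, top Z: go to q2, push BZ → (q2, 011, BZ)
  read 0, top B: go to q2, push X → (q2, 11, XZ)
  read 1, top X: go to q0, push BB → (q0, 1, BBZ)
No transition applies at (q0, 1, BBZ); input not fully consumed.

Reject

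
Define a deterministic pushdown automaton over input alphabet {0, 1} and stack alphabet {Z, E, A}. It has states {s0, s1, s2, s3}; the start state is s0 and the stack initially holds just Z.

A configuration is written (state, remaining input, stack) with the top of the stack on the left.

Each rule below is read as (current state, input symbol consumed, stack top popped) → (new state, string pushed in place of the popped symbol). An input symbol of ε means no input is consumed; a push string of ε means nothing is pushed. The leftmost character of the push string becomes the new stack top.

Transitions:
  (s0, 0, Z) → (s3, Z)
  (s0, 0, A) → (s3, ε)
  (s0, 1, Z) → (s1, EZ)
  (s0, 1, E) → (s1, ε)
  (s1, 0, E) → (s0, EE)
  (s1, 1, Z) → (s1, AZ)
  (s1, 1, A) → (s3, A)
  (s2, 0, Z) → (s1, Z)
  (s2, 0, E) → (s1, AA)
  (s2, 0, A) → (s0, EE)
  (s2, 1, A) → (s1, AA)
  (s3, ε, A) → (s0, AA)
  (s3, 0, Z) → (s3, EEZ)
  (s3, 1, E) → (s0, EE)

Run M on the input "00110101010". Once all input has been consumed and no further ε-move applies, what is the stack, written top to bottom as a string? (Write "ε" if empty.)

(s0, 00110101010, Z)
  read 0, top Z: go to s3, push Z → (s3, 0110101010, Z)
  read 0, top Z: go to s3, push EEZ → (s3, 110101010, EEZ)
  read 1, top E: go to s0, push EE → (s0, 10101010, EEEZ)
  read 1, top E: go to s1, push ε → (s1, 0101010, EEZ)
  read 0, top E: go to s0, push EE → (s0, 101010, EEEZ)
  read 1, top E: go to s1, push ε → (s1, 01010, EEZ)
  read 0, top E: go to s0, push EE → (s0, 1010, EEEZ)
  read 1, top E: go to s1, push ε → (s1, 010, EEZ)
  read 0, top E: go to s0, push EE → (s0, 10, EEEZ)
  read 1, top E: go to s1, push ε → (s1, 0, EEZ)
  read 0, top E: go to s0, push EE → (s0, ε, EEEZ)
All input consumed in state s0 with stack EEEZ.

EEEZ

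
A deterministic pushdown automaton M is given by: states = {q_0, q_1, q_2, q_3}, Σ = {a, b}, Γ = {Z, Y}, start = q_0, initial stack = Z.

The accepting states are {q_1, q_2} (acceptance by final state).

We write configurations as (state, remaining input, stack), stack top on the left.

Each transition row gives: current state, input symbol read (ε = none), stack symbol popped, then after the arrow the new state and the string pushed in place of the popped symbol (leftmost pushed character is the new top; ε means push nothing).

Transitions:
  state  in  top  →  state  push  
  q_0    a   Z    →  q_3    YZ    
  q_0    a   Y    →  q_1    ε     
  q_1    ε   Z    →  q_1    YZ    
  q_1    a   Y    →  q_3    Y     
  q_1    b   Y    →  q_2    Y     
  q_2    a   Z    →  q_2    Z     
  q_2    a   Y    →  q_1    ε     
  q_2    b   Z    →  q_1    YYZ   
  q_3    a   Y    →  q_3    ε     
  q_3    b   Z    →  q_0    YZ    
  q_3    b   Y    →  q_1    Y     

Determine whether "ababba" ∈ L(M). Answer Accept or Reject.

Accept

(q_0, ababba, Z) ⊢ (q_3, babba, YZ) ⊢ (q_1, abba, YZ) ⊢ (q_3, bba, YZ) ⊢ (q_1, ba, YZ) ⊢ (q_2, a, YZ) ⊢ (q_1, ε, Z)
All input consumed; state q_1 ∈ F.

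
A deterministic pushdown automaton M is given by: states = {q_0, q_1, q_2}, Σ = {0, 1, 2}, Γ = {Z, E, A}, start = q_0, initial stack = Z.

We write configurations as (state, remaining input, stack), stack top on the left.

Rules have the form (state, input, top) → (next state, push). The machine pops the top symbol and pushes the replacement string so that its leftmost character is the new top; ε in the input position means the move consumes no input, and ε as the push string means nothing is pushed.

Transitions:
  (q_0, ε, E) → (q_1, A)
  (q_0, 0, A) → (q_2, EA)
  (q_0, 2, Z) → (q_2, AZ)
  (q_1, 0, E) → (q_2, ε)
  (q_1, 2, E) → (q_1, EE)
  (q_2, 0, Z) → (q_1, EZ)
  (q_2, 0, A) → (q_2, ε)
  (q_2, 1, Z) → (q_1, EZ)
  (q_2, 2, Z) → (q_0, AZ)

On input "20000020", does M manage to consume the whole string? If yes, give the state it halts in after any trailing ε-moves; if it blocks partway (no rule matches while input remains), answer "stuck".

(q_0, 20000020, Z)
  read 2, top Z: go to q_2, push AZ → (q_2, 0000020, AZ)
  read 0, top A: go to q_2, push ε → (q_2, 000020, Z)
  read 0, top Z: go to q_1, push EZ → (q_1, 00020, EZ)
  read 0, top E: go to q_2, push ε → (q_2, 0020, Z)
  read 0, top Z: go to q_1, push EZ → (q_1, 020, EZ)
  read 0, top E: go to q_2, push ε → (q_2, 20, Z)
  read 2, top Z: go to q_0, push AZ → (q_0, 0, AZ)
  read 0, top A: go to q_2, push EA → (q_2, ε, EAZ)
All input consumed; M is in state q_2.

q_2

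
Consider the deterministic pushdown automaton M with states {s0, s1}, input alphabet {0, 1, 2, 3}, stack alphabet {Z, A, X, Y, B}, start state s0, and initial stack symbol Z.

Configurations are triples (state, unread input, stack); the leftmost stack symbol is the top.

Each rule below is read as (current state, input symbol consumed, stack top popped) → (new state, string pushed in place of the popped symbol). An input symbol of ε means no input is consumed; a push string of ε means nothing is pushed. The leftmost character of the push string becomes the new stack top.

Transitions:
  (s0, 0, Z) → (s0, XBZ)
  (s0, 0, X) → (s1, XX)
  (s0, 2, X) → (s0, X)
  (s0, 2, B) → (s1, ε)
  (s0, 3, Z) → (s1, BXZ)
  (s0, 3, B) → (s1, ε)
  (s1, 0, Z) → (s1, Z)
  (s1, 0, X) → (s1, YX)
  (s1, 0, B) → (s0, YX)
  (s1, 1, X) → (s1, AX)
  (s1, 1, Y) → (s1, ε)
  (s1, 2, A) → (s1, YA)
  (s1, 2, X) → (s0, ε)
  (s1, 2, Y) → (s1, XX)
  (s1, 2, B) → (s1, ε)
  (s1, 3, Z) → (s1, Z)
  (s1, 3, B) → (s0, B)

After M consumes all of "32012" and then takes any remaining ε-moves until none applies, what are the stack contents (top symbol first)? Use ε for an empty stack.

(s0, 32012, Z)
  read 3, top Z: go to s1, push BXZ → (s1, 2012, BXZ)
  read 2, top B: go to s1, push ε → (s1, 012, XZ)
  read 0, top X: go to s1, push YX → (s1, 12, YXZ)
  read 1, top Y: go to s1, push ε → (s1, 2, XZ)
  read 2, top X: go to s0, push ε → (s0, ε, Z)
All input consumed in state s0 with stack Z.

Z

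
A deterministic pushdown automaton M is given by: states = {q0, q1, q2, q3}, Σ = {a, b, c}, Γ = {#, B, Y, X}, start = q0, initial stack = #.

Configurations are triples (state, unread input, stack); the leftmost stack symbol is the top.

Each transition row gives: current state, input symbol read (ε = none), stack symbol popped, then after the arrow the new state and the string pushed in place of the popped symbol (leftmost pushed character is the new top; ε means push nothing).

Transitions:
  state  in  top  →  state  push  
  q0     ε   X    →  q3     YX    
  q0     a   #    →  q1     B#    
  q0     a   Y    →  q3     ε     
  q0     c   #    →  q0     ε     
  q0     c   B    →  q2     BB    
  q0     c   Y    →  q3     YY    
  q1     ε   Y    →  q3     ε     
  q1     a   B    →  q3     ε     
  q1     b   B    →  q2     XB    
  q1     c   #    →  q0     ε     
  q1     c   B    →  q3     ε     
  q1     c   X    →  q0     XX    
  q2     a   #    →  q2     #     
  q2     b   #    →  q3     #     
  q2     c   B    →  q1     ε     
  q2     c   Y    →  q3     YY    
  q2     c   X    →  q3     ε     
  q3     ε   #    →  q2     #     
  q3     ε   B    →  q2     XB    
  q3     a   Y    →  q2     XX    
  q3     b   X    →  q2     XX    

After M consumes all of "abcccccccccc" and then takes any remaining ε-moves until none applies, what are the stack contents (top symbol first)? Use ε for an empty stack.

(q0, abcccccccccc, #) ⊢ (q1, bcccccccccc, B#) ⊢ (q2, cccccccccc, XB#) ⊢ (q3, ccccccccc, B#) ⊢ (q2, ccccccccc, XB#) ⊢ (q3, cccccccc, B#) ⊢ (q2, cccccccc, XB#) ⊢ (q3, ccccccc, B#) ⊢ (q2, ccccccc, XB#) ⊢ (q3, cccccc, B#) ⊢ (q2, cccccc, XB#) ⊢ (q3, ccccc, B#) ⊢ (q2, ccccc, XB#) ⊢ (q3, cccc, B#) ⊢ (q2, cccc, XB#) ⊢ (q3, ccc, B#) ⊢ (q2, ccc, XB#) ⊢ (q3, cc, B#) ⊢ (q2, cc, XB#) ⊢ (q3, c, B#) ⊢ (q2, c, XB#) ⊢ (q3, ε, B#) ⊢ (q2, ε, XB#)
All input consumed in state q2 with stack XB#.

XB#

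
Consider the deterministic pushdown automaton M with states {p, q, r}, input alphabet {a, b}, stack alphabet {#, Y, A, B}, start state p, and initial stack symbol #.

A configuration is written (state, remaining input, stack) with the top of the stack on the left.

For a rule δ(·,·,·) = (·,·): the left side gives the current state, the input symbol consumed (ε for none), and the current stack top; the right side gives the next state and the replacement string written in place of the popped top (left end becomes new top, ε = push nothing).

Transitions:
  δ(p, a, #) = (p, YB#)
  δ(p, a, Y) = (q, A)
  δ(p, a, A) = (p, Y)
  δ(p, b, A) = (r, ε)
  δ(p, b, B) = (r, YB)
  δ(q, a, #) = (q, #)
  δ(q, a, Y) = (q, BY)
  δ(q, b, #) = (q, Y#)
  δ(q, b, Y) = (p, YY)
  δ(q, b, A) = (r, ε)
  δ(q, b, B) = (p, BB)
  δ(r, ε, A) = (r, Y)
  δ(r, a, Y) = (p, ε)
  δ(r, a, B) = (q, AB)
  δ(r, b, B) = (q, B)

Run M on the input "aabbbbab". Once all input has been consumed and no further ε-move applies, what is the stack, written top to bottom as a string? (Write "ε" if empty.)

YBB#

(p, aabbbbab, #)
  read a, top #: go to p, push YB# → (p, abbbbab, YB#)
  read a, top Y: go to q, push A → (q, bbbbab, AB#)
  read b, top A: go to r, push ε → (r, bbbab, B#)
  read b, top B: go to q, push B → (q, bbab, B#)
  read b, top B: go to p, push BB → (p, bab, BB#)
  read b, top B: go to r, push YB → (r, ab, YBB#)
  read a, top Y: go to p, push ε → (p, b, BB#)
  read b, top B: go to r, push YB → (r, ε, YBB#)
All input consumed in state r with stack YBB#.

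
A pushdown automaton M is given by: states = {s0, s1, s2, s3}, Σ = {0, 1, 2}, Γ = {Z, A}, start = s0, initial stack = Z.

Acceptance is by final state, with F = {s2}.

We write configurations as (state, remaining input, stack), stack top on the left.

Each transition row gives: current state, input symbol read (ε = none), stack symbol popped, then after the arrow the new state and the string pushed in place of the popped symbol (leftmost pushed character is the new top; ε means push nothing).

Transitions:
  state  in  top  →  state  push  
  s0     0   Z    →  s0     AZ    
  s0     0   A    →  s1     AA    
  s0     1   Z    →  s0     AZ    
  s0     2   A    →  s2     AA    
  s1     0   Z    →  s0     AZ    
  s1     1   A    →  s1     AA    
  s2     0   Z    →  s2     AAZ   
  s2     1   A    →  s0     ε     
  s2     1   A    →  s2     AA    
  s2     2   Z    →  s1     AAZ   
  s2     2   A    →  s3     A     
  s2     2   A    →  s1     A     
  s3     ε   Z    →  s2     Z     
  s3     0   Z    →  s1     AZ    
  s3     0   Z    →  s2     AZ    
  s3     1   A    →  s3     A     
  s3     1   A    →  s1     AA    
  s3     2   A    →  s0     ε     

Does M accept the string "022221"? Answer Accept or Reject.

One accepting computation: (s0, 022221, Z) ⊢ (s0, 22221, AZ) ⊢ (s2, 2221, AAZ) ⊢ (s3, 221, AAZ) ⊢ (s0, 21, AZ) ⊢ (s2, 1, AAZ) ⊢ (s2, ε, AAAZ)
All input consumed and state s2 ∈ F.

Accept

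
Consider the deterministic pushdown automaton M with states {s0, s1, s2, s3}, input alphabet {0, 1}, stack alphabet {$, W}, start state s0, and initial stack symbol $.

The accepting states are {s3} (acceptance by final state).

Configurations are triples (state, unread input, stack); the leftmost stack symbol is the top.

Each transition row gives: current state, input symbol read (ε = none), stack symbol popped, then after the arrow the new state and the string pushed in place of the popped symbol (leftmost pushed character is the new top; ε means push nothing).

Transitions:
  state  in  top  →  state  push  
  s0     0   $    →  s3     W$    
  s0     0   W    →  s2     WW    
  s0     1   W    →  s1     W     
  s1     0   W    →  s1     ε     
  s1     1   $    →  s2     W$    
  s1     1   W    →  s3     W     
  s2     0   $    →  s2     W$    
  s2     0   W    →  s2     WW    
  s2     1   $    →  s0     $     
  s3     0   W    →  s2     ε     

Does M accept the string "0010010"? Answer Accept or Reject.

(s0, 0010010, $) ⊢ (s3, 010010, W$) ⊢ (s2, 10010, $) ⊢ (s0, 0010, $) ⊢ (s3, 010, W$) ⊢ (s2, 10, $) ⊢ (s0, 0, $) ⊢ (s3, ε, W$)
All input consumed; state s3 ∈ F.

Accept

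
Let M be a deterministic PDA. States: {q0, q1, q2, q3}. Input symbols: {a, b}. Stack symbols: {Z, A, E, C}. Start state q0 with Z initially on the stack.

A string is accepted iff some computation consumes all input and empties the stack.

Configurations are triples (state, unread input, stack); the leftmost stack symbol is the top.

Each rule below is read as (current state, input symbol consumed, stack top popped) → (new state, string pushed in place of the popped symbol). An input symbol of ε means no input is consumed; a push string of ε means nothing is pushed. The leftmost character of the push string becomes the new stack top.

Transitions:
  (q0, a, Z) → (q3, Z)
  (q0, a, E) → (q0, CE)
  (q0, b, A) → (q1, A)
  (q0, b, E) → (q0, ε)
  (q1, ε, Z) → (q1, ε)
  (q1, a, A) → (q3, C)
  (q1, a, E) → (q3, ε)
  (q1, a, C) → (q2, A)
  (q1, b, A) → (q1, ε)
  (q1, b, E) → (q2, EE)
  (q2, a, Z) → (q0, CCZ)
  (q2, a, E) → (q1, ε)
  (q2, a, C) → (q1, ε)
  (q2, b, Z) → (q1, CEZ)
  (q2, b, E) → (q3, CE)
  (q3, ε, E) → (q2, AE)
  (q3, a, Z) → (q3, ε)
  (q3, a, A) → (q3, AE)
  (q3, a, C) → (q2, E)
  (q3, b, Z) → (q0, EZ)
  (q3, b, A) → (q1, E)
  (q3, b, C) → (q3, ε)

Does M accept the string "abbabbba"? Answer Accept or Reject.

Reject

(q0, abbabbba, Z)
  read a, top Z: go to q3, push Z → (q3, bbabbba, Z)
  read b, top Z: go to q0, push EZ → (q0, babbba, EZ)
  read b, top E: go to q0, push ε → (q0, abbba, Z)
  read a, top Z: go to q3, push Z → (q3, bbba, Z)
  read b, top Z: go to q0, push EZ → (q0, bba, EZ)
  read b, top E: go to q0, push ε → (q0, ba, Z)
No transition applies at (q0, ba, Z); input not fully consumed.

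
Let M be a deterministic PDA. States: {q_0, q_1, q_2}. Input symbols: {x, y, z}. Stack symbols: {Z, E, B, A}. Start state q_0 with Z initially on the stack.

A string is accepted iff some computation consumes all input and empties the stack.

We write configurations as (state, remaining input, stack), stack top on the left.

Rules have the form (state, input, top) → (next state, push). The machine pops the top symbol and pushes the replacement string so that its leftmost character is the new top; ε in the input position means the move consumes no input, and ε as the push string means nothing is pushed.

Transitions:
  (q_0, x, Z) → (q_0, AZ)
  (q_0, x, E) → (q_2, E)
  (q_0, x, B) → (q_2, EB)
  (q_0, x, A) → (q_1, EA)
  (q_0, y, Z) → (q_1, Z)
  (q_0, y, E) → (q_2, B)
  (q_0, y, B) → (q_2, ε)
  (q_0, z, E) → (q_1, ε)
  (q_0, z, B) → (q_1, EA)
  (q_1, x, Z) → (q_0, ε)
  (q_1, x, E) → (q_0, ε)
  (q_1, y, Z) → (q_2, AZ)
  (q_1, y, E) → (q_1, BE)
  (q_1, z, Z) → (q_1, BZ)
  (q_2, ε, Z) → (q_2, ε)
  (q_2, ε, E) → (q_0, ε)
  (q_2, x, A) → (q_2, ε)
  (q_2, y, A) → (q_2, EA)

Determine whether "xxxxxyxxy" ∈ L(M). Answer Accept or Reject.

(q_0, xxxxxyxxy, Z) ⊢ (q_0, xxxxyxxy, AZ) ⊢ (q_1, xxxyxxy, EAZ) ⊢ (q_0, xxyxxy, AZ) ⊢ (q_1, xyxxy, EAZ) ⊢ (q_0, yxxy, AZ)
No transition applies at (q_0, yxxy, AZ); input not fully consumed.

Reject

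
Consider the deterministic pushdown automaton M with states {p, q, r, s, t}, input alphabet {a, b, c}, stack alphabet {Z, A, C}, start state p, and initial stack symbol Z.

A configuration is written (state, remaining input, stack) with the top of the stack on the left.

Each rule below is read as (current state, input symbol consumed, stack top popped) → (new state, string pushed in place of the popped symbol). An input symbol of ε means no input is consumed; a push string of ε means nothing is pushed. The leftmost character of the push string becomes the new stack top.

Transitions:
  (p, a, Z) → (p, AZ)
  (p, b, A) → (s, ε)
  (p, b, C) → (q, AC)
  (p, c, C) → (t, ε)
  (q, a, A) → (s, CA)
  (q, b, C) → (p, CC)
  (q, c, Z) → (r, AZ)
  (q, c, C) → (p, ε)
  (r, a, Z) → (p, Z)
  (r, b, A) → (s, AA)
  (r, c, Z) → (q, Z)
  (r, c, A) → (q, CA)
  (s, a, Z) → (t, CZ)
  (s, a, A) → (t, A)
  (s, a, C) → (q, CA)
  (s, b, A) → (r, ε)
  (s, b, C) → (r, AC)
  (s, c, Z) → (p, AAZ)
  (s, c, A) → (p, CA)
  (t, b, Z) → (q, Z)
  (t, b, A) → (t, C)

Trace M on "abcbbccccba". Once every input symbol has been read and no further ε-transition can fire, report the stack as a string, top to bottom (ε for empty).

(p, abcbbccccba, Z)
  read a, top Z: go to p, push AZ → (p, bcbbccccba, AZ)
  read b, top A: go to s, push ε → (s, cbbccccba, Z)
  read c, top Z: go to p, push AAZ → (p, bbccccba, AAZ)
  read b, top A: go to s, push ε → (s, bccccba, AZ)
  read b, top A: go to r, push ε → (r, ccccba, Z)
  read c, top Z: go to q, push Z → (q, cccba, Z)
  read c, top Z: go to r, push AZ → (r, ccba, AZ)
  read c, top A: go to q, push CA → (q, cba, CAZ)
  read c, top C: go to p, push ε → (p, ba, AZ)
  read b, top A: go to s, push ε → (s, a, Z)
  read a, top Z: go to t, push CZ → (t, ε, CZ)
All input consumed in state t with stack CZ.

CZ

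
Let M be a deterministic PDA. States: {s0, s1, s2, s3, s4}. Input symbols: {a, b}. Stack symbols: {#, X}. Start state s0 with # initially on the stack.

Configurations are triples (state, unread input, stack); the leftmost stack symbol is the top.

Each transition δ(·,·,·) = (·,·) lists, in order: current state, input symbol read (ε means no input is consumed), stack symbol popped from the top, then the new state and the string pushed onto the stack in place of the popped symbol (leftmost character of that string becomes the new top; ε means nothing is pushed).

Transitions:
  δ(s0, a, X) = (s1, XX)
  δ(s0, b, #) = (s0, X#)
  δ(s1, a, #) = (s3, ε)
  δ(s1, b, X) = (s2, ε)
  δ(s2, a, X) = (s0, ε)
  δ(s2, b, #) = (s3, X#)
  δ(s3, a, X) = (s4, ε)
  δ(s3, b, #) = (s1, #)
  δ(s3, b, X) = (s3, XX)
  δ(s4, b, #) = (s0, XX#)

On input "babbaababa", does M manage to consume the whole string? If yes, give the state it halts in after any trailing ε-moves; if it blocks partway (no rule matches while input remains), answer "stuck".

stuck

(s0, babbaababa, #)
  read b, top #: go to s0, push X# → (s0, abbaababa, X#)
  read a, top X: go to s1, push XX → (s1, bbaababa, XX#)
  read b, top X: go to s2, push ε → (s2, baababa, X#)
No transition for (s2, b, top X); M blocks with input baababa remaining.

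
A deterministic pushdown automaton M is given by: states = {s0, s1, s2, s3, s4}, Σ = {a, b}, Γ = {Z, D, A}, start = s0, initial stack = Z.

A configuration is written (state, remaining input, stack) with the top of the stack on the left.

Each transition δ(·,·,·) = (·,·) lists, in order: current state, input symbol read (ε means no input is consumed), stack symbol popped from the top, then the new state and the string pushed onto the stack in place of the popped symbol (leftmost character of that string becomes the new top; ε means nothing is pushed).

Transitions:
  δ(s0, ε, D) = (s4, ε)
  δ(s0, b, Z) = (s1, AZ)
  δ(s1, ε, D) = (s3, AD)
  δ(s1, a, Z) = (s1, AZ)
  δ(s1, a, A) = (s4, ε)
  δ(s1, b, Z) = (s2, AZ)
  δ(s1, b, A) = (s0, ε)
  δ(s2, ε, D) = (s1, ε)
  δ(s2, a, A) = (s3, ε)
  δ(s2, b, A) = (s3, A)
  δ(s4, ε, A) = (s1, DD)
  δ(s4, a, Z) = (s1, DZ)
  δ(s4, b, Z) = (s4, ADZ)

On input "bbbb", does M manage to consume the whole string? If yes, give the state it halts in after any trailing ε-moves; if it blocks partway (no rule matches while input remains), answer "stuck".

s0

(s0, bbbb, Z)
  read b, top Z: go to s1, push AZ → (s1, bbb, AZ)
  read b, top A: go to s0, push ε → (s0, bb, Z)
  read b, top Z: go to s1, push AZ → (s1, b, AZ)
  read b, top A: go to s0, push ε → (s0, ε, Z)
All input consumed; M is in state s0.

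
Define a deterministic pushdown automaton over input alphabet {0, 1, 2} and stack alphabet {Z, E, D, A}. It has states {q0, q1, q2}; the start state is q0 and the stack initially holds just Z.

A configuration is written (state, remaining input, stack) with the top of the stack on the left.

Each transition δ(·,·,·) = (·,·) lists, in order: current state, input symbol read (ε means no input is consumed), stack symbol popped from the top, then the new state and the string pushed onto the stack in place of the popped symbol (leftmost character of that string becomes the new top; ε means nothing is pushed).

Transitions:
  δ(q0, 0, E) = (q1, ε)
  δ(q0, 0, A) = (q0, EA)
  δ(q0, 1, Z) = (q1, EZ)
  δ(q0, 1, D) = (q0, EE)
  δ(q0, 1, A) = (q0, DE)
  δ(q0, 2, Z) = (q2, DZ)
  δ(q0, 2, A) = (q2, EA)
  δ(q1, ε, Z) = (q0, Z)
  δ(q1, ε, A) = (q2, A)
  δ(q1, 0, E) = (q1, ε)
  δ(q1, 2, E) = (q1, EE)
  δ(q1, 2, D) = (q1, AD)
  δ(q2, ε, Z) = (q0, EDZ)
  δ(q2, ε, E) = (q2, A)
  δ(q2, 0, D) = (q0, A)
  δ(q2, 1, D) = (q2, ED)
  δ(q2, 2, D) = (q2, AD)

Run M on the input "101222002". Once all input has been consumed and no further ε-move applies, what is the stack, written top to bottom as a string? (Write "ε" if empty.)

EEEZ

(q0, 101222002, Z)
  read 1, top Z: go to q1, push EZ → (q1, 01222002, EZ)
  read 0, top E: go to q1, push ε → (q1, 1222002, Z)
  ε-move, top Z: go to q0, push Z → (q0, 1222002, Z)
  read 1, top Z: go to q1, push EZ → (q1, 222002, EZ)
  read 2, top E: go to q1, push EE → (q1, 22002, EEZ)
  read 2, top E: go to q1, push EE → (q1, 2002, EEEZ)
  read 2, top E: go to q1, push EE → (q1, 002, EEEEZ)
  read 0, top E: go to q1, push ε → (q1, 02, EEEZ)
  read 0, top E: go to q1, push ε → (q1, 2, EEZ)
  read 2, top E: go to q1, push EE → (q1, ε, EEEZ)
All input consumed in state q1 with stack EEEZ.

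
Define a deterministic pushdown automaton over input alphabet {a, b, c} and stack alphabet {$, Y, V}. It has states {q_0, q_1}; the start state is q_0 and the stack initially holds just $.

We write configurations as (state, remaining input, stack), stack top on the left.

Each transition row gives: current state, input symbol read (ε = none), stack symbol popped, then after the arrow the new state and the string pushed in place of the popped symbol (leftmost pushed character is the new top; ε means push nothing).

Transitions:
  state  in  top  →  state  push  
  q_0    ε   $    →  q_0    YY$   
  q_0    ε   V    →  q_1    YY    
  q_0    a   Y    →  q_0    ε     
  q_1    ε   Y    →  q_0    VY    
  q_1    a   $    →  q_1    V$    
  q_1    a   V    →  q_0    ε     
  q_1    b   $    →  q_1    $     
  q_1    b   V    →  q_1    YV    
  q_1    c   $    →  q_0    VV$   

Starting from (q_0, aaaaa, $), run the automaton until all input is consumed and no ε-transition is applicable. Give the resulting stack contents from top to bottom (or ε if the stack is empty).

Y$

(q_0, aaaaa, $)
  ε-move, top $: go to q_0, push YY$ → (q_0, aaaaa, YY$)
  read a, top Y: go to q_0, push ε → (q_0, aaaa, Y$)
  read a, top Y: go to q_0, push ε → (q_0, aaa, $)
  ε-move, top $: go to q_0, push YY$ → (q_0, aaa, YY$)
  read a, top Y: go to q_0, push ε → (q_0, aa, Y$)
  read a, top Y: go to q_0, push ε → (q_0, a, $)
  ε-move, top $: go to q_0, push YY$ → (q_0, a, YY$)
  read a, top Y: go to q_0, push ε → (q_0, ε, Y$)
All input consumed in state q_0 with stack Y$.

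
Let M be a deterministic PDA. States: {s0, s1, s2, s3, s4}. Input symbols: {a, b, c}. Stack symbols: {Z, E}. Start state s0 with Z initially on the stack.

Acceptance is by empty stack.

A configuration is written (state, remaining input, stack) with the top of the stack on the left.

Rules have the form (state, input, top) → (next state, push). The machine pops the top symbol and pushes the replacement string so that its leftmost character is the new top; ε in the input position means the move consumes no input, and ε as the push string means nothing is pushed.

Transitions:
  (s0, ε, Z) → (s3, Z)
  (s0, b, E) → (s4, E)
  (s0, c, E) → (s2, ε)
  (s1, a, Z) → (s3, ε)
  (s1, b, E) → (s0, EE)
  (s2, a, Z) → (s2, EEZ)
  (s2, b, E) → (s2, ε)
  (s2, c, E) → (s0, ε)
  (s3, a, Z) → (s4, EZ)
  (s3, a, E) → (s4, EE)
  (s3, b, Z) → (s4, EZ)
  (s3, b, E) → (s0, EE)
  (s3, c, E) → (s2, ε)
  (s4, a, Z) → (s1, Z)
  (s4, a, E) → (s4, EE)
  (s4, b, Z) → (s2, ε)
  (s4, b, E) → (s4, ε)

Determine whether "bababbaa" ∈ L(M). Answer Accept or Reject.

Accept

(s0, bababbaa, Z)
  ε-move, top Z: go to s3, push Z → (s3, bababbaa, Z)
  read b, top Z: go to s4, push EZ → (s4, ababbaa, EZ)
  read a, top E: go to s4, push EE → (s4, babbaa, EEZ)
  read b, top E: go to s4, push ε → (s4, abbaa, EZ)
  read a, top E: go to s4, push EE → (s4, bbaa, EEZ)
  read b, top E: go to s4, push ε → (s4, baa, EZ)
  read b, top E: go to s4, push ε → (s4, aa, Z)
  read a, top Z: go to s1, push Z → (s1, a, Z)
  read a, top Z: go to s3, push ε → (s3, ε, ε)
All input consumed and the stack is empty.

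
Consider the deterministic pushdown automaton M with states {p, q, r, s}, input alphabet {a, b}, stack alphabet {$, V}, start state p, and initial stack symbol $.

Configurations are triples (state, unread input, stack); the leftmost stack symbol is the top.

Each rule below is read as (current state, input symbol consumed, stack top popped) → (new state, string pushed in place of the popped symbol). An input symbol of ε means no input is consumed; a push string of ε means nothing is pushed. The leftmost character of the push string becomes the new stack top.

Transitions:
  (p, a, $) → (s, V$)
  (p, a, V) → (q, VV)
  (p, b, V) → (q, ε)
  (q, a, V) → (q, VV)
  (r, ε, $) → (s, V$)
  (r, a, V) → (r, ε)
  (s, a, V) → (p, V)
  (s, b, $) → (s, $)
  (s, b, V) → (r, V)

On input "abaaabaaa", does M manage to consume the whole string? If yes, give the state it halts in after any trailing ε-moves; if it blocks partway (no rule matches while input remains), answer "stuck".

(p, abaaabaaa, $)
  read a, top $: go to s, push V$ → (s, baaabaaa, V$)
  read b, top V: go to r, push V → (r, aaabaaa, V$)
  read a, top V: go to r, push ε → (r, aabaaa, $)
  ε-move, top $: go to s, push V$ → (s, aabaaa, V$)
  read a, top V: go to p, push V → (p, abaaa, V$)
  read a, top V: go to q, push VV → (q, baaa, VV$)
No transition for (q, b, top V); M blocks with input baaa remaining.

stuck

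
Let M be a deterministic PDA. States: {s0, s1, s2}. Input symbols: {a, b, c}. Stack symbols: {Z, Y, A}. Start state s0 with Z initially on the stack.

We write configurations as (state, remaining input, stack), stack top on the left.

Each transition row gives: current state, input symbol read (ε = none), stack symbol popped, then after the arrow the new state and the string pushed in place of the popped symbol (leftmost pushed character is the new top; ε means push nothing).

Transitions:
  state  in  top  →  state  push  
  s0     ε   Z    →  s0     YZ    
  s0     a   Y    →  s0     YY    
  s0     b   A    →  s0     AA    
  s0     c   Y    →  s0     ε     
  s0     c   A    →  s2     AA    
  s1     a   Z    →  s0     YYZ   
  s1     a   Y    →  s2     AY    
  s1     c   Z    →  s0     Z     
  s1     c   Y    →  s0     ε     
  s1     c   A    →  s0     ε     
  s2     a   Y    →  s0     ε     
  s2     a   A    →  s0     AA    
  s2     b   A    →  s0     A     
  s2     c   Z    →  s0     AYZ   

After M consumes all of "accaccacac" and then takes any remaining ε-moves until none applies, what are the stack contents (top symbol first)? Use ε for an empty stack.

(s0, accaccacac, Z)
  ε-move, top Z: go to s0, push YZ → (s0, accaccacac, YZ)
  read a, top Y: go to s0, push YY → (s0, ccaccacac, YYZ)
  read c, top Y: go to s0, push ε → (s0, caccacac, YZ)
  read c, top Y: go to s0, push ε → (s0, accacac, Z)
  ε-move, top Z: go to s0, push YZ → (s0, accacac, YZ)
  read a, top Y: go to s0, push YY → (s0, ccacac, YYZ)
  read c, top Y: go to s0, push ε → (s0, cacac, YZ)
  read c, top Y: go to s0, push ε → (s0, acac, Z)
  ε-move, top Z: go to s0, push YZ → (s0, acac, YZ)
  read a, top Y: go to s0, push YY → (s0, cac, YYZ)
  read c, top Y: go to s0, push ε → (s0, ac, YZ)
  read a, top Y: go to s0, push YY → (s0, c, YYZ)
  read c, top Y: go to s0, push ε → (s0, ε, YZ)
All input consumed in state s0 with stack YZ.

YZ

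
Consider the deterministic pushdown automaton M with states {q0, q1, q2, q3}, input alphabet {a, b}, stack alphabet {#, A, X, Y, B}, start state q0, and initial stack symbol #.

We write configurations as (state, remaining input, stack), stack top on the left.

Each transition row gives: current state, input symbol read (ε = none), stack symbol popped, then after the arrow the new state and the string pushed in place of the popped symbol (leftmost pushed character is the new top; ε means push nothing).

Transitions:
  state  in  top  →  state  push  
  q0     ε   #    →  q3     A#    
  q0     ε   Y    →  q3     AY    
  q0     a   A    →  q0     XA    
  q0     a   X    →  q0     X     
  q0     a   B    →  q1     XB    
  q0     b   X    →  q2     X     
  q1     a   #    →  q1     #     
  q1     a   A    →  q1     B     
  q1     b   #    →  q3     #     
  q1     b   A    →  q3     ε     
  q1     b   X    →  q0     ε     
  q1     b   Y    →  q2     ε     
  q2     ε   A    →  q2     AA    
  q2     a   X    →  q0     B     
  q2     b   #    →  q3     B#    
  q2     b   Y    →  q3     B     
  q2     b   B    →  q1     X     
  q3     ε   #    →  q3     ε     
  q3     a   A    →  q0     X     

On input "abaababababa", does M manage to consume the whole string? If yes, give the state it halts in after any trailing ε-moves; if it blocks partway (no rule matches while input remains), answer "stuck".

q1

(q0, abaababababa, #) ⊢ (q3, abaababababa, A#) ⊢ (q0, baababababa, X#) ⊢ (q2, aababababa, X#) ⊢ (q0, ababababa, B#) ⊢ (q1, babababa, XB#) ⊢ (q0, abababa, B#) ⊢ (q1, bababa, XB#) ⊢ (q0, ababa, B#) ⊢ (q1, baba, XB#) ⊢ (q0, aba, B#) ⊢ (q1, ba, XB#) ⊢ (q0, a, B#) ⊢ (q1, ε, XB#)
All input consumed; M is in state q1.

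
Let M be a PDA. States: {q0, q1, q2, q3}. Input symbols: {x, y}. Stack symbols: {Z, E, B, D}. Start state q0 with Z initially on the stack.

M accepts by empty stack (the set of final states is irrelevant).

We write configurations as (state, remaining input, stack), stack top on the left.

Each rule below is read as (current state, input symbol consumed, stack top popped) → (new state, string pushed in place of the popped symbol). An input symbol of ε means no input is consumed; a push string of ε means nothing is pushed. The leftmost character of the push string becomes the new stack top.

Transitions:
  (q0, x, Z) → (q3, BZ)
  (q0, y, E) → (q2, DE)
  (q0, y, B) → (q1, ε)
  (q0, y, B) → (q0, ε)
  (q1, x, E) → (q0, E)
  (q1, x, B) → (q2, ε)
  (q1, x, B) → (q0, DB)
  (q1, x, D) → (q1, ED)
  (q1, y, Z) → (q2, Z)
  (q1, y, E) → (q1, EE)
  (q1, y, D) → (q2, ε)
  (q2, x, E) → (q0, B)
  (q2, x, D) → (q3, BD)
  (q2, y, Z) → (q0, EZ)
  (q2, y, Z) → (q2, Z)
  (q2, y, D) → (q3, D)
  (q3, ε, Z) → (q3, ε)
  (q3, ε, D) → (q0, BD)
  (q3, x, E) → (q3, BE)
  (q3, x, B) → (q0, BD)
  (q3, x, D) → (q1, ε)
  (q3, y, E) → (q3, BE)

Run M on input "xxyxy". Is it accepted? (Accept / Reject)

No computation consumes all input and empties the stack.

Reject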